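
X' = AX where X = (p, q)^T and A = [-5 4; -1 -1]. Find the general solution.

Coefficient matrix A = [[-5, 4], [-1, -1]].
Characteristic polynomial det(A - λI) = λ^2 + 6λ + 9 = 0.
Single eigenvalue λ = -3 with algebraic multiplicity 2.
Eigenvector v = (2,1); generalized eigenvector w with (A-λI)w=v is (-1,0).
General solution: e^(-3t)[c_1·v + c_2·(t·v + w)].

p(t) = 2c_1e^(-3t) + 2c_2te^(-3t) - c_2e^(-3t), q(t) = c_1e^(-3t) + c_2te^(-3t)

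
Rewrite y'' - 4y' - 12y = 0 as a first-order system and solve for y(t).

y(t) = K_1e^(-2t) + K_2e^(6t)

Let x_1 = y, x_2 = y'. Then x_1' = x_2 and x_2' = 12x_1 + 4x_2.
A = [[0,1],[12,4]]; det(A-λI) = λ^2 - 4λ - 12.
Eigenvalues λ = -2, 6 with eigenvectors (1,-2), (1,6).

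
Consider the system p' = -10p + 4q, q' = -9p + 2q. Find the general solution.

p(t) = -2K_1e^(-4t) - 2K_2te^(-4t) + K_2e^(-4t), q(t) = -3K_1e^(-4t) - 3K_2te^(-4t) + K_2e^(-4t)

Coefficient matrix A = [[-10, 4], [-9, 2]].
Characteristic polynomial det(A - λI) = λ^2 + 8λ + 16 = 0.
Single eigenvalue λ = -4 with algebraic multiplicity 2.
Eigenvector v = (-2,-3); generalized eigenvector w with (A-λI)w=v is (1,1).
General solution: e^(-4t)[K_1·v + K_2·(t·v + w)].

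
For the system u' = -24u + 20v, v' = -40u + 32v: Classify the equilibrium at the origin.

unstable spiral

A = [[-24,20],[-40,32]]; det(A-λI) = λ^2 - 8λ + 32.
λ = 4 ± 4i: positive real part.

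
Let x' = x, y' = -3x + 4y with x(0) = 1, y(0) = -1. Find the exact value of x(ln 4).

4

A = [[1,0],[-3,4]]; eigenvalues λ = 4, 1.
Eigenvectors: (0,-1) for λ=4, (1,1) for λ=1.
From the initial condition, c_1 = 2, c_2 = 1.
x(ln 4) = (2)(4^4)(0) + (1)(4^1)(1) = 4.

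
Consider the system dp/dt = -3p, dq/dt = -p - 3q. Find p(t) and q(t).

p(t) = c_2e^(-3t), q(t) = -c_1e^(-3t) - c_2te^(-3t) - 3c_2e^(-3t)

Coefficient matrix A = [[-3, 0], [-1, -3]].
Characteristic polynomial det(A - λI) = λ^2 + 6λ + 9 = 0.
Single eigenvalue λ = -3 with algebraic multiplicity 2.
Eigenvector v = (0,-1); generalized eigenvector w with (A-λI)w=v is (1,-3).
General solution: e^(-3t)[c_1·v + c_2·(t·v + w)].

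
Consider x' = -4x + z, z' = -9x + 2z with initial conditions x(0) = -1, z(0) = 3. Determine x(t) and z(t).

Coefficient matrix A = [[-4, 1], [-9, 2]].
Characteristic polynomial det(A - λI) = λ^2 + 2λ + 1 = 0.
Single eigenvalue λ = -1 with algebraic multiplicity 2.
Eigenvector v = (1,3); generalized eigenvector w with (A-λI)w=v is (0,1).
General solution: e^(-t)[C_1·v + C_2·(t·v + w)].
Applying x(0)=-1, z(0)=3 gives C_1=-1, C_2=6.

x(t) = 6te^(-t) - e^(-t), z(t) = 18te^(-t) + 3e^(-t)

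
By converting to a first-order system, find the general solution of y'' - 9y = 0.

y(t) = K_1e^(3t) + K_2e^(-3t)

Let x_1 = y, x_2 = y'. Then x_1' = x_2 and x_2' = 9x_1.
A = [[0,1],[9,0]]; det(A-λI) = λ^2 - 9.
Eigenvalues λ = 3, -3 with eigenvectors (1,3), (1,-3).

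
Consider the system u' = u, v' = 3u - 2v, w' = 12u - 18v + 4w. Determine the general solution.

Coefficient matrix A = [[1, 0, 0], [3, -2, 0], [12, -18, 4]].
det(A - λI) = 0 gives eigenvalues λ = -2, 1, 4.
For λ=-2: eigenvector (0,1,3).
For λ=1: eigenvector (1,1,2).
For λ=4: eigenvector (0,0,1).
General solution: c_1e^(-2t)(0,1,3) + c_2e^(t)(1,1,2) + c_3e^(4t)(0,0,1).

u(t) = c_2e^(t), v(t) = c_1e^(-2t) + c_2e^(t), w(t) = 3c_1e^(-2t) + 2c_2e^(t) + c_3e^(4t)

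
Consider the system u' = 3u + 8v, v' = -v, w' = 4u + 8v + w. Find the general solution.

Coefficient matrix A = [[3, 8, 0], [0, -1, 0], [4, 8, 1]].
det(A - λI) = 0 gives eigenvalues λ = 3, -1, 1.
For λ=3: eigenvector (1,0,2).
For λ=-1: eigenvector (-2,1,0).
For λ=1: eigenvector (0,0,1).
General solution: K_1e^(3t)(1,0,2) + K_2e^(-t)(-2,1,0) + K_3e^(t)(0,0,1).

u(t) = K_1e^(3t) - 2K_2e^(-t), v(t) = K_2e^(-t), w(t) = 2K_1e^(3t) + K_3e^(t)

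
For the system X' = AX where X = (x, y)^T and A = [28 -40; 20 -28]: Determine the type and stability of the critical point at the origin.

center

A = [[28,-40],[20,-28]]; det(A-λI) = λ^2 + 16.
λ = 0 ± 4i: zero real part.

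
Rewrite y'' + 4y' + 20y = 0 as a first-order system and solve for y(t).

Let x_1 = y, x_2 = y'. Then x_1' = x_2 and x_2' = -20x_1 - 4x_2.
A = [[0,1],[-20,-4]]; det(A-λI) = λ^2 + 4λ + 20.
Eigenvalues λ = -2 ± 4i.

y(t) = c_1e^(-2t)cos(4t) + c_2e^(-2t)sin(4t)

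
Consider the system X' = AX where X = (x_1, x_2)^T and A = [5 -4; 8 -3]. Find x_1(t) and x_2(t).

x_1(t) = -K_1e^(t)sin(4t) + K_2e^(t)cos(4t), x_2(t) = -K_1e^(t)sin(4t) + K_1e^(t)cos(4t) + K_2e^(t)sin(4t) + K_2e^(t)cos(4t)

Coefficient matrix A = [[5, -4], [8, -3]].
Characteristic polynomial det(A - λI) = λ^2 - 2λ + 17 = 0.
Eigenvalues λ = 1 ± 4i (complex conjugate pair).
For λ=1+4i: an eigenvector is (0,1) - i(-1,-1) = (0 + i, 1 + i).
A real fundamental pair from Re and Im of e^((1+4i)t)v: X_1 = e^(t)(cos(4t)·(0,1) + sin(4t)·(-1,-1)), X_2 = e^(t)(sin(4t)·(0,1) - cos(4t)·(-1,-1)).
General solution: K_1X_1 + K_2X_2.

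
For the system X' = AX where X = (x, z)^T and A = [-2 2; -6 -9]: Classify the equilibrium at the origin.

A = [[-2,2],[-6,-9]]; det(A-λI) = λ^2 + 11λ + 30.
λ = -5, -6: both negative.

stable node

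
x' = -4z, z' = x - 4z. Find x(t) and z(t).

Coefficient matrix A = [[0, -4], [1, -4]].
Characteristic polynomial det(A - λI) = λ^2 + 4λ + 4 = 0.
Single eigenvalue λ = -2 with algebraic multiplicity 2.
Eigenvector v = (2,1); generalized eigenvector w with (A-λI)w=v is (-1,-1).
General solution: e^(-2t)[C_1·v + C_2·(t·v + w)].

x(t) = 2C_1e^(-2t) + 2C_2te^(-2t) - C_2e^(-2t), z(t) = C_1e^(-2t) + C_2te^(-2t) - C_2e^(-2t)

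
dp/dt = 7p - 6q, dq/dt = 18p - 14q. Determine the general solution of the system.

Coefficient matrix A = [[7, -6], [18, -14]].
Characteristic polynomial det(A - λI) = λ^2 + 7λ + 10 = 0.
Eigenvalues λ = -5, -2.
For λ=-5: (A-λI) row 1 is [12, -6], so an eigenvector is (1, 2).
For λ=-2: (A-λI) row 1 is [9, -6], so an eigenvector is (2, 3).
General solution: c_1e^(-5t)(1,2) + c_2e^(-2t)(2,3).

p(t) = c_1e^(-5t) + 2c_2e^(-2t), q(t) = 2c_1e^(-5t) + 3c_2e^(-2t)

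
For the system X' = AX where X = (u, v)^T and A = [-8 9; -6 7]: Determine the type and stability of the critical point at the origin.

saddle

A = [[-8,9],[-6,7]]; det(A-λI) = λ^2 + λ - 2.
λ = 1, -2: opposite signs.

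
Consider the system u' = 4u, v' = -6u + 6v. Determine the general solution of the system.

Coefficient matrix A = [[4, 0], [-6, 6]].
Characteristic polynomial det(A - λI) = λ^2 - 10λ + 24 = 0.
Eigenvalues λ = 4, 6.
For λ=4: (A-λI) row 2 is [-6, 2], so an eigenvector is (1, 3).
For λ=6: (A-λI) row 1 is [-2, 0], so an eigenvector is (0, 1).
General solution: c_1e^(4t)(1,3) + c_2e^(6t)(0,1).

u(t) = c_1e^(4t), v(t) = 3c_1e^(4t) + c_2e^(6t)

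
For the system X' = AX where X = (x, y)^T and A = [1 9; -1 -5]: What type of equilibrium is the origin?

A = [[1,9],[-1,-5]]; det(A-λI) = λ^2 + 4λ + 4.
repeated λ = -2 with a single eigenvector.

stable improper node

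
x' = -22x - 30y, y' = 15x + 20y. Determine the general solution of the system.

x(t) = -c_1e^(-t)sin(3t) + 3c_1e^(-t)cos(3t) + 3c_2e^(-t)sin(3t) + c_2e^(-t)cos(3t), y(t) = c_1e^(-t)sin(3t) - 2c_1e^(-t)cos(3t) - 2c_2e^(-t)sin(3t) - c_2e^(-t)cos(3t)

Coefficient matrix A = [[-22, -30], [15, 20]].
Characteristic polynomial det(A - λI) = λ^2 + 2λ + 10 = 0.
Eigenvalues λ = -1 ± 3i (complex conjugate pair).
For λ=-1+3i: an eigenvector is (3,-2) - i(-1,1) = (3 + i, -2 - i).
A real fundamental pair from Re and Im of e^((-1+3i)t)v: X_1 = e^(-t)(cos(3t)·(3,-2) + sin(3t)·(-1,1)), X_2 = e^(-t)(sin(3t)·(3,-2) - cos(3t)·(-1,1)).
General solution: c_1X_1 + c_2X_2.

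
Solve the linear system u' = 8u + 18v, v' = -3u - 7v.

u(t) = 3C_1e^(2t) + 2C_2e^(-t), v(t) = -C_1e^(2t) - C_2e^(-t)

Coefficient matrix A = [[8, 18], [-3, -7]].
Characteristic polynomial det(A - λI) = λ^2 - λ - 2 = 0.
Eigenvalues λ = 2, -1.
For λ=2: (A-λI) row 1 is [6, 18], so an eigenvector is (3, -1).
For λ=-1: (A-λI) row 1 is [9, 18], so an eigenvector is (2, -1).
General solution: C_1e^(2t)(3,-1) + C_2e^(-t)(2,-1).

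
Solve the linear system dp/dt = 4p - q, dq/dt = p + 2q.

p(t) = -C_1e^(3t) - C_2te^(3t) + 2C_2e^(3t), q(t) = -C_1e^(3t) - C_2te^(3t) + 3C_2e^(3t)

Coefficient matrix A = [[4, -1], [1, 2]].
Characteristic polynomial det(A - λI) = λ^2 - 6λ + 9 = 0.
Single eigenvalue λ = 3 with algebraic multiplicity 2.
Eigenvector v = (-1,-1); generalized eigenvector w with (A-λI)w=v is (2,3).
General solution: e^(3t)[C_1·v + C_2·(t·v + w)].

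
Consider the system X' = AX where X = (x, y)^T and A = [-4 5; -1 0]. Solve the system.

x(t) = 2C_1e^(-2t)sin(t) - C_1e^(-2t)cos(t) - C_2e^(-2t)sin(t) - 2C_2e^(-2t)cos(t), y(t) = C_1e^(-2t)sin(t) - C_2e^(-2t)cos(t)

Coefficient matrix A = [[-4, 5], [-1, 0]].
Characteristic polynomial det(A - λI) = λ^2 + 4λ + 5 = 0.
Eigenvalues λ = -2 ± i (complex conjugate pair).
For λ=-2+i: an eigenvector is (-1,0) - i(2,1) = (-1 - 2i, 0 - i).
A real fundamental pair from Re and Im of e^((-2+i)t)v: X_1 = e^(-2t)(cos(t)·(-1,0) + sin(t)·(2,1)), X_2 = e^(-2t)(sin(t)·(-1,0) - cos(t)·(2,1)).
General solution: C_1X_1 + C_2X_2.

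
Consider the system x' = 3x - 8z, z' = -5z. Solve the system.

Coefficient matrix A = [[3, -8], [0, -5]].
Characteristic polynomial det(A - λI) = λ^2 + 2λ - 15 = 0.
Eigenvalues λ = -5, 3.
For λ=-5: (A-λI) row 1 is [8, -8], so an eigenvector is (-1, -1).
For λ=3: (A-λI) row 1 is [0, -8], so an eigenvector is (1, 0).
General solution: c_1e^(-5t)(-1,-1) + c_2e^(3t)(1,0).

x(t) = -c_1e^(-5t) + c_2e^(3t), z(t) = -c_1e^(-5t)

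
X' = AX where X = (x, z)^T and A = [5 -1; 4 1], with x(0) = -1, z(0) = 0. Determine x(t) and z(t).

Coefficient matrix A = [[5, -1], [4, 1]].
Characteristic polynomial det(A - λI) = λ^2 - 6λ + 9 = 0.
Single eigenvalue λ = 3 with algebraic multiplicity 2.
Eigenvector v = (1,2); generalized eigenvector w with (A-λI)w=v is (2,3).
General solution: e^(3t)[C_1·v + C_2·(t·v + w)].
Applying x(0)=-1, z(0)=0 gives C_1=3, C_2=-2.

x(t) = -2te^(3t) - e^(3t), z(t) = -4te^(3t)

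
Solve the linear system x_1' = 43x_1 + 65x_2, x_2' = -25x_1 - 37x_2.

x_1(t) = -3C_1e^(3t)sin(5t) - 2C_1e^(3t)cos(5t) - 2C_2e^(3t)sin(5t) + 3C_2e^(3t)cos(5t), x_2(t) = 2C_1e^(3t)sin(5t) + C_1e^(3t)cos(5t) + C_2e^(3t)sin(5t) - 2C_2e^(3t)cos(5t)

Coefficient matrix A = [[43, 65], [-25, -37]].
Characteristic polynomial det(A - λI) = λ^2 - 6λ + 34 = 0.
Eigenvalues λ = 3 ± 5i (complex conjugate pair).
For λ=3+5i: an eigenvector is (-2,1) - i(-3,2) = (-2 + 3i, 1 - 2i).
A real fundamental pair from Re and Im of e^((3+5i)t)v: X_1 = e^(3t)(cos(5t)·(-2,1) + sin(5t)·(-3,2)), X_2 = e^(3t)(sin(5t)·(-2,1) - cos(5t)·(-3,2)).
General solution: C_1X_1 + C_2X_2.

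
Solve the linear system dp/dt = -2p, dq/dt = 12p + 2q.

p(t) = -C_1e^(-2t), q(t) = 3C_1e^(-2t) + C_2e^(2t)

Coefficient matrix A = [[-2, 0], [12, 2]].
Characteristic polynomial det(A - λI) = λ^2 - 4 = 0.
Eigenvalues λ = -2, 2.
For λ=-2: (A-λI) row 2 is [12, 4], so an eigenvector is (-1, 3).
For λ=2: (A-λI) row 1 is [-4, 0], so an eigenvector is (0, 1).
General solution: C_1e^(-2t)(-1,3) + C_2e^(2t)(0,1).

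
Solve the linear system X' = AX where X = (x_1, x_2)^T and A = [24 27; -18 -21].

x_1(t) = -3C_1e^(6t) - C_2e^(-3t), x_2(t) = 2C_1e^(6t) + C_2e^(-3t)

Coefficient matrix A = [[24, 27], [-18, -21]].
Characteristic polynomial det(A - λI) = λ^2 - 3λ - 18 = 0.
Eigenvalues λ = 6, -3.
For λ=6: (A-λI) row 1 is [18, 27], so an eigenvector is (-3, 2).
For λ=-3: (A-λI) row 1 is [27, 27], so an eigenvector is (-1, 1).
General solution: C_1e^(6t)(-3,2) + C_2e^(-3t)(-1,1).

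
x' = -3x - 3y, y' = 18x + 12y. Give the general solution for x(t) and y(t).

x(t) = -c_1e^(6t) - c_2e^(3t), y(t) = 3c_1e^(6t) + 2c_2e^(3t)

Coefficient matrix A = [[-3, -3], [18, 12]].
Characteristic polynomial det(A - λI) = λ^2 - 9λ + 18 = 0.
Eigenvalues λ = 6, 3.
For λ=6: (A-λI) row 1 is [-9, -3], so an eigenvector is (-1, 3).
For λ=3: (A-λI) row 1 is [-6, -3], so an eigenvector is (-1, 2).
General solution: c_1e^(6t)(-1,3) + c_2e^(3t)(-1,2).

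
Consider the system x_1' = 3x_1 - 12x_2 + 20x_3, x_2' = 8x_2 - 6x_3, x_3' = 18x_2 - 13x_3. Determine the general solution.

Coefficient matrix A = [[3, -12, 20], [0, 8, -6], [0, 18, -13]].
det(A - λI) = 0 gives eigenvalues λ = 3, -1, -4.
For λ=3: eigenvector (1,0,0).
For λ=-1: eigenvector (9,-2,-3).
For λ=-4: eigenvector (-4,1,2).
General solution: C_1e^(3t)(1,0,0) + C_2e^(-t)(9,-2,-3) + C_3e^(-4t)(-4,1,2).

x_1(t) = C_1e^(3t) + 9C_2e^(-t) - 4C_3e^(-4t), x_2(t) = -2C_2e^(-t) + C_3e^(-4t), x_3(t) = -3C_2e^(-t) + 2C_3e^(-4t)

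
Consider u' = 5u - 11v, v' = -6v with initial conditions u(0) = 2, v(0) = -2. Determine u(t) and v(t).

u(t) = 4e^(5t) - 2e^(-6t), v(t) = -2e^(-6t)

Coefficient matrix A = [[5, -11], [0, -6]].
Characteristic polynomial det(A - λI) = λ^2 + λ - 30 = 0.
Eigenvalues λ = -6, 5.
For λ=-6: (A-λI) row 1 is [11, -11], so an eigenvector is (1, 1).
For λ=5: (A-λI) row 1 is [0, -11], so an eigenvector is (-1, 0).
General solution: c_1e^(-6t)(1,1) + c_2e^(5t)(-1,0).
Applying u(0)=2, v(0)=-2 gives c_1=-2, c_2=-4.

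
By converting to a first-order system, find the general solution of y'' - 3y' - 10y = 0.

y(t) = K_1e^(5t) + K_2e^(-2t)

Let x_1 = y, x_2 = y'. Then x_1' = x_2 and x_2' = 10x_1 + 3x_2.
A = [[0,1],[10,3]]; det(A-λI) = λ^2 - 3λ - 10.
Eigenvalues λ = 5, -2 with eigenvectors (1,5), (1,-2).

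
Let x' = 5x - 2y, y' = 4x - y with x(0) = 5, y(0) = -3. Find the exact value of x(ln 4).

800

A = [[5,-2],[4,-1]]; eigenvalues λ = 1, 3.
Eigenvectors: (1,2) for λ=1, (1,1) for λ=3.
From the initial condition, c_1 = -8, c_2 = 13.
x(ln 4) = (-8)(4^1)(1) + (13)(4^3)(1) = 800.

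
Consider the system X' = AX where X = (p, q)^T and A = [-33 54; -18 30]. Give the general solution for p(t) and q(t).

Coefficient matrix A = [[-33, 54], [-18, 30]].
Characteristic polynomial det(A - λI) = λ^2 + 3λ - 18 = 0.
Eigenvalues λ = -6, 3.
For λ=-6: (A-λI) row 1 is [-27, 54], so an eigenvector is (2, 1).
For λ=3: (A-λI) row 1 is [-36, 54], so an eigenvector is (3, 2).
General solution: C_1e^(-6t)(2,1) + C_2e^(3t)(3,2).

p(t) = 2C_1e^(-6t) + 3C_2e^(3t), q(t) = C_1e^(-6t) + 2C_2e^(3t)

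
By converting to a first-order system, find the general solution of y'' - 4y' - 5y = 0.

y(t) = c_1e^(5t) + c_2e^(-t)

Let x_1 = y, x_2 = y'. Then x_1' = x_2 and x_2' = 5x_1 + 4x_2.
A = [[0,1],[5,4]]; det(A-λI) = λ^2 - 4λ - 5.
Eigenvalues λ = 5, -1 with eigenvectors (1,5), (1,-1).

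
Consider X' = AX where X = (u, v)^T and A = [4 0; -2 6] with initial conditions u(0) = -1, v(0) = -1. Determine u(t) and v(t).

u(t) = -e^(4t), v(t) = -e^(4t)

Coefficient matrix A = [[4, 0], [-2, 6]].
Characteristic polynomial det(A - λI) = λ^2 - 10λ + 24 = 0.
Eigenvalues λ = 4, 6.
For λ=4: (A-λI) row 2 is [-2, 2], so an eigenvector is (1, 1).
For λ=6: (A-λI) row 1 is [-2, 0], so an eigenvector is (0, -1).
General solution: C_1e^(4t)(1,1) + C_2e^(6t)(0,-1).
Applying u(0)=-1, v(0)=-1 gives C_1=-1, C_2=0.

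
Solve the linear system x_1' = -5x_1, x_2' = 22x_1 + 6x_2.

x_1(t) = -C_2e^(-5t), x_2(t) = -C_1e^(6t) + 2C_2e^(-5t)

Coefficient matrix A = [[-5, 0], [22, 6]].
Characteristic polynomial det(A - λI) = λ^2 - λ - 30 = 0.
Eigenvalues λ = 6, -5.
For λ=6: (A-λI) row 1 is [-11, 0], so an eigenvector is (0, -1).
For λ=-5: (A-λI) row 2 is [22, 11], so an eigenvector is (-1, 2).
General solution: C_1e^(6t)(0,-1) + C_2e^(-5t)(-1,2).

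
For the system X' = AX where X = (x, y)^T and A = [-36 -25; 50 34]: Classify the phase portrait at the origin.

stable spiral

A = [[-36,-25],[50,34]]; det(A-λI) = λ^2 + 2λ + 26.
λ = -1 ± 5i: negative real part.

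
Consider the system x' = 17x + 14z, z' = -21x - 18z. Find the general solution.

x(t) = 2c_1e^(-4t) - c_2e^(3t), z(t) = -3c_1e^(-4t) + c_2e^(3t)

Coefficient matrix A = [[17, 14], [-21, -18]].
Characteristic polynomial det(A - λI) = λ^2 + λ - 12 = 0.
Eigenvalues λ = -4, 3.
For λ=-4: (A-λI) row 1 is [21, 14], so an eigenvector is (2, -3).
For λ=3: (A-λI) row 1 is [14, 14], so an eigenvector is (-1, 1).
General solution: c_1e^(-4t)(2,-3) + c_2e^(3t)(-1,1).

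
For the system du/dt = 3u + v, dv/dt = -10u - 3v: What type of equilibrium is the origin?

A = [[3,1],[-10,-3]]; det(A-λI) = λ^2 + 1.
λ = 0 ± i: zero real part.

center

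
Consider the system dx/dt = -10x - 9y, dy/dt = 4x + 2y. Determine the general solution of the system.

x(t) = -3K_1e^(-4t) - 3K_2te^(-4t) - K_2e^(-4t), y(t) = 2K_1e^(-4t) + 2K_2te^(-4t) + K_2e^(-4t)

Coefficient matrix A = [[-10, -9], [4, 2]].
Characteristic polynomial det(A - λI) = λ^2 + 8λ + 16 = 0.
Single eigenvalue λ = -4 with algebraic multiplicity 2.
Eigenvector v = (-3,2); generalized eigenvector w with (A-λI)w=v is (-1,1).
General solution: e^(-4t)[K_1·v + K_2·(t·v + w)].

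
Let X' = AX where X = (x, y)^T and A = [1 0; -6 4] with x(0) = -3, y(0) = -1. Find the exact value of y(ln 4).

1256

A = [[1,0],[-6,4]]; eigenvalues λ = 4, 1.
Eigenvectors: (0,-1) for λ=4, (1,2) for λ=1.
From the initial condition, c_1 = -5, c_2 = -3.
y(ln 4) = (-5)(4^4)(-1) + (-3)(4^1)(2) = 1256.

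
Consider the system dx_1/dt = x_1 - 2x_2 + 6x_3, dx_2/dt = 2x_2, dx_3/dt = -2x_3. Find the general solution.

x_1(t) = -2C_1e^(-2t) - 2C_2e^(2t) + C_3e^(t), x_2(t) = C_2e^(2t), x_3(t) = C_1e^(-2t)

Coefficient matrix A = [[1, -2, 6], [0, 2, 0], [0, 0, -2]].
det(A - λI) = 0 gives eigenvalues λ = -2, 2, 1.
For λ=-2: eigenvector (-2,0,1).
For λ=2: eigenvector (-2,1,0).
For λ=1: eigenvector (1,0,0).
General solution: C_1e^(-2t)(-2,0,1) + C_2e^(2t)(-2,1,0) + C_3e^(t)(1,0,0).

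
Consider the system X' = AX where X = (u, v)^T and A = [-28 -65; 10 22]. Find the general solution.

Coefficient matrix A = [[-28, -65], [10, 22]].
Characteristic polynomial det(A - λI) = λ^2 + 6λ + 34 = 0.
Eigenvalues λ = -3 ± 5i (complex conjugate pair).
For λ=-3+5i: an eigenvector is (2,-1) - i(3,-1) = (2 - 3i, -1 + i).
A real fundamental pair from Re and Im of e^((-3+5i)t)v: X_1 = e^(-3t)(cos(5t)·(2,-1) + sin(5t)·(3,-1)), X_2 = e^(-3t)(sin(5t)·(2,-1) - cos(5t)·(3,-1)).
General solution: c_1X_1 + c_2X_2.

u(t) = 3c_1e^(-3t)sin(5t) + 2c_1e^(-3t)cos(5t) + 2c_2e^(-3t)sin(5t) - 3c_2e^(-3t)cos(5t), v(t) = -c_1e^(-3t)sin(5t) - c_1e^(-3t)cos(5t) - c_2e^(-3t)sin(5t) + c_2e^(-3t)cos(5t)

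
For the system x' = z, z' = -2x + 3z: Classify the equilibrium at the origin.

unstable node

A = [[0,1],[-2,3]]; det(A-λI) = λ^2 - 3λ + 2.
λ = 1, 2: both positive.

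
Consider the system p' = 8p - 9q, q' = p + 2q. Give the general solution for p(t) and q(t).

Coefficient matrix A = [[8, -9], [1, 2]].
Characteristic polynomial det(A - λI) = λ^2 - 10λ + 25 = 0.
Single eigenvalue λ = 5 with algebraic multiplicity 2.
Eigenvector v = (3,1); generalized eigenvector w with (A-λI)w=v is (-2,-1).
General solution: e^(5t)[K_1·v + K_2·(t·v + w)].

p(t) = 3K_1e^(5t) + 3K_2te^(5t) - 2K_2e^(5t), q(t) = K_1e^(5t) + K_2te^(5t) - K_2e^(5t)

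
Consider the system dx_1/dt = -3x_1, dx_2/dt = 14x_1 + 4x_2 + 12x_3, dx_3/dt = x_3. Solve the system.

x_1(t) = K_1e^(-3t), x_2(t) = -2K_1e^(-3t) + K_2e^(4t) - 4K_3e^(t), x_3(t) = K_3e^(t)

Coefficient matrix A = [[-3, 0, 0], [14, 4, 12], [0, 0, 1]].
det(A - λI) = 0 gives eigenvalues λ = -3, 4, 1.
For λ=-3: eigenvector (1,-2,0).
For λ=4: eigenvector (0,1,0).
For λ=1: eigenvector (0,-4,1).
General solution: K_1e^(-3t)(1,-2,0) + K_2e^(4t)(0,1,0) + K_3e^(t)(0,-4,1).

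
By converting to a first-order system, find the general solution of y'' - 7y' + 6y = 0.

Let x_1 = y, x_2 = y'. Then x_1' = x_2 and x_2' = -6x_1 + 7x_2.
A = [[0,1],[-6,7]]; det(A-λI) = λ^2 - 7λ + 6.
Eigenvalues λ = 6, 1 with eigenvectors (1,6), (1,1).

y(t) = c_1e^(6t) + c_2e^(t)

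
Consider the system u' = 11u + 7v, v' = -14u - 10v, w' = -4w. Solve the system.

u(t) = C_1e^(4t) - C_3e^(-3t), v(t) = -C_1e^(4t) + 2C_3e^(-3t), w(t) = C_2e^(-4t)

Coefficient matrix A = [[11, 7, 0], [-14, -10, 0], [0, 0, -4]].
det(A - λI) = 0 gives eigenvalues λ = 4, -4, -3.
For λ=4: eigenvector (1,-1,0).
For λ=-4: eigenvector (0,0,1).
For λ=-3: eigenvector (-1,2,0).
General solution: C_1e^(4t)(1,-1,0) + C_2e^(-4t)(0,0,1) + C_3e^(-3t)(-1,2,0).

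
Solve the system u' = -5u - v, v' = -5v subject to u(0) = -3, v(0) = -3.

Coefficient matrix A = [[-5, -1], [0, -5]].
Characteristic polynomial det(A - λI) = λ^2 + 10λ + 25 = 0.
Single eigenvalue λ = -5 with algebraic multiplicity 2.
Eigenvector v = (-1,0); generalized eigenvector w with (A-λI)w=v is (-2,1).
General solution: e^(-5t)[K_1·v + K_2·(t·v + w)].
Applying u(0)=-3, v(0)=-3 gives K_1=9, K_2=-3.

u(t) = 3te^(-5t) - 3e^(-5t), v(t) = -3e^(-5t)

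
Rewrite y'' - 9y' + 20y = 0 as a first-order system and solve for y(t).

y(t) = c_1e^(4t) + c_2e^(5t)

Let x_1 = y, x_2 = y'. Then x_1' = x_2 and x_2' = -20x_1 + 9x_2.
A = [[0,1],[-20,9]]; det(A-λI) = λ^2 - 9λ + 20.
Eigenvalues λ = 4, 5 with eigenvectors (1,4), (1,5).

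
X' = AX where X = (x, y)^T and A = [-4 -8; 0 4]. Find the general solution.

Coefficient matrix A = [[-4, -8], [0, 4]].
Characteristic polynomial det(A - λI) = λ^2 - 16 = 0.
Eigenvalues λ = -4, 4.
For λ=-4: (A-λI) row 1 is [0, -8], so an eigenvector is (-1, 0).
For λ=4: (A-λI) row 1 is [-8, -8], so an eigenvector is (1, -1).
General solution: K_1e^(-4t)(-1,0) + K_2e^(4t)(1,-1).

x(t) = -K_1e^(-4t) + K_2e^(4t), y(t) = -K_2e^(4t)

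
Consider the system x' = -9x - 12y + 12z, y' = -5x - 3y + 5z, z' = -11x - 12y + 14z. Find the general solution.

x(t) = C_1e^(3t) + 2C_2e^(-3t), y(t) = C_2e^(-3t) + C_3e^(2t), z(t) = C_1e^(3t) + 2C_2e^(-3t) + C_3e^(2t)

Coefficient matrix A = [[-9, -12, 12], [-5, -3, 5], [-11, -12, 14]].
det(A - λI) = 0 gives eigenvalues λ = 3, -3, 2.
For λ=3: eigenvector (1,0,1).
For λ=-3: eigenvector (2,1,2).
For λ=2: eigenvector (0,1,1).
General solution: C_1e^(3t)(1,0,1) + C_2e^(-3t)(2,1,2) + C_3e^(2t)(0,1,1).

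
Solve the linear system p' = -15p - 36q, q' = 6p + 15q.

p(t) = -3C_1e^(-3t) + 2C_2e^(3t), q(t) = C_1e^(-3t) - C_2e^(3t)

Coefficient matrix A = [[-15, -36], [6, 15]].
Characteristic polynomial det(A - λI) = λ^2 - 9 = 0.
Eigenvalues λ = -3, 3.
For λ=-3: (A-λI) row 1 is [-12, -36], so an eigenvector is (-3, 1).
For λ=3: (A-λI) row 1 is [-18, -36], so an eigenvector is (2, -1).
General solution: C_1e^(-3t)(-3,1) + C_2e^(3t)(2,-1).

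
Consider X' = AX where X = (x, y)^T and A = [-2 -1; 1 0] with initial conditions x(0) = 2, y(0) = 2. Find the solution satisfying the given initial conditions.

Coefficient matrix A = [[-2, -1], [1, 0]].
Characteristic polynomial det(A - λI) = λ^2 + 2λ + 1 = 0.
Single eigenvalue λ = -1 with algebraic multiplicity 2.
Eigenvector v = (-1,1); generalized eigenvector w with (A-λI)w=v is (-1,2).
General solution: e^(-t)[c_1·v + c_2·(t·v + w)].
Applying x(0)=2, y(0)=2 gives c_1=-6, c_2=4.

x(t) = -4te^(-t) + 2e^(-t), y(t) = 4te^(-t) + 2e^(-t)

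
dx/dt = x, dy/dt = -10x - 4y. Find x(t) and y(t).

x(t) = -c_1e^(t), y(t) = 2c_1e^(t) + c_2e^(-4t)

Coefficient matrix A = [[1, 0], [-10, -4]].
Characteristic polynomial det(A - λI) = λ^2 + 3λ - 4 = 0.
Eigenvalues λ = 1, -4.
For λ=1: (A-λI) row 2 is [-10, -5], so an eigenvector is (-1, 2).
For λ=-4: (A-λI) row 1 is [5, 0], so an eigenvector is (0, 1).
General solution: c_1e^(t)(-1,2) + c_2e^(-4t)(0,1).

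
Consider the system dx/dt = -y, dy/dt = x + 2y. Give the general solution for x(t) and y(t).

x(t) = -C_1e^(t) - C_2te^(t) + 2C_2e^(t), y(t) = C_1e^(t) + C_2te^(t) - C_2e^(t)

Coefficient matrix A = [[0, -1], [1, 2]].
Characteristic polynomial det(A - λI) = λ^2 - 2λ + 1 = 0.
Single eigenvalue λ = 1 with algebraic multiplicity 2.
Eigenvector v = (-1,1); generalized eigenvector w with (A-λI)w=v is (2,-1).
General solution: e^(t)[C_1·v + C_2·(t·v + w)].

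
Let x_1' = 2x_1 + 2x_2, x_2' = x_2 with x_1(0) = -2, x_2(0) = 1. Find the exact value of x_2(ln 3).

A = [[2,2],[0,1]]; eigenvalues λ = 2, 1.
Eigenvectors: (-1,0) for λ=2, (-2,1) for λ=1.
From the initial condition, c_1 = 0, c_2 = 1.
x_2(ln 3) = (0)(3^2)(0) + (1)(3^1)(1) = 3.

3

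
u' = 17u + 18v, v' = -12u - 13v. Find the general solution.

Coefficient matrix A = [[17, 18], [-12, -13]].
Characteristic polynomial det(A - λI) = λ^2 - 4λ - 5 = 0.
Eigenvalues λ = -1, 5.
For λ=-1: (A-λI) row 1 is [18, 18], so an eigenvector is (1, -1).
For λ=5: (A-λI) row 1 is [12, 18], so an eigenvector is (-3, 2).
General solution: K_1e^(-t)(1,-1) + K_2e^(5t)(-3,2).

u(t) = K_1e^(-t) - 3K_2e^(5t), v(t) = -K_1e^(-t) + 2K_2e^(5t)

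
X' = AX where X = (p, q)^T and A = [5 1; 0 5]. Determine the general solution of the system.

p(t) = -C_1e^(5t) - C_2te^(5t) - 2C_2e^(5t), q(t) = -C_2e^(5t)

Coefficient matrix A = [[5, 1], [0, 5]].
Characteristic polynomial det(A - λI) = λ^2 - 10λ + 25 = 0.
Single eigenvalue λ = 5 with algebraic multiplicity 2.
Eigenvector v = (-1,0); generalized eigenvector w with (A-λI)w=v is (-2,-1).
General solution: e^(5t)[C_1·v + C_2·(t·v + w)].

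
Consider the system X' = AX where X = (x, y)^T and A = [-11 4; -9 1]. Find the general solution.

Coefficient matrix A = [[-11, 4], [-9, 1]].
Characteristic polynomial det(A - λI) = λ^2 + 10λ + 25 = 0.
Single eigenvalue λ = -5 with algebraic multiplicity 2.
Eigenvector v = (2,3); generalized eigenvector w with (A-λI)w=v is (-1,-1).
General solution: e^(-5t)[c_1·v + c_2·(t·v + w)].

x(t) = 2c_1e^(-5t) + 2c_2te^(-5t) - c_2e^(-5t), y(t) = 3c_1e^(-5t) + 3c_2te^(-5t) - c_2e^(-5t)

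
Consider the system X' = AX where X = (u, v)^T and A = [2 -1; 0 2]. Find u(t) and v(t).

Coefficient matrix A = [[2, -1], [0, 2]].
Characteristic polynomial det(A - λI) = λ^2 - 4λ + 4 = 0.
Single eigenvalue λ = 2 with algebraic multiplicity 2.
Eigenvector v = (-1,0); generalized eigenvector w with (A-λI)w=v is (2,1).
General solution: e^(2t)[c_1·v + c_2·(t·v + w)].

u(t) = -c_1e^(2t) - c_2te^(2t) + 2c_2e^(2t), v(t) = c_2e^(2t)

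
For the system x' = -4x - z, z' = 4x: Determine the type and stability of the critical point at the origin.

A = [[-4,-1],[4,0]]; det(A-λI) = λ^2 + 4λ + 4.
repeated λ = -2 with a single eigenvector.

stable improper node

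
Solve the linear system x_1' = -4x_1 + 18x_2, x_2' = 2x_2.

x_1(t) = 3K_1e^(2t) + K_2e^(-4t), x_2(t) = K_1e^(2t)

Coefficient matrix A = [[-4, 18], [0, 2]].
Characteristic polynomial det(A - λI) = λ^2 + 2λ - 8 = 0.
Eigenvalues λ = 2, -4.
For λ=2: (A-λI) row 1 is [-6, 18], so an eigenvector is (3, 1).
For λ=-4: (A-λI) row 1 is [0, 18], so an eigenvector is (1, 0).
General solution: K_1e^(2t)(3,1) + K_2e^(-4t)(1,0).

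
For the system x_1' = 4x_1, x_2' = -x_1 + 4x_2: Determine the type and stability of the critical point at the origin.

A = [[4,0],[-1,4]]; det(A-λI) = λ^2 - 8λ + 16.
repeated λ = 4 with a single eigenvector.

unstable improper node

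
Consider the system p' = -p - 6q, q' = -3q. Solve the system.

Coefficient matrix A = [[-1, -6], [0, -3]].
Characteristic polynomial det(A - λI) = λ^2 + 4λ + 3 = 0.
Eigenvalues λ = -1, -3.
For λ=-1: (A-λI) row 1 is [0, -6], so an eigenvector is (1, 0).
For λ=-3: (A-λI) row 1 is [2, -6], so an eigenvector is (3, 1).
General solution: C_1e^(-t)(1,0) + C_2e^(-3t)(3,1).

p(t) = C_1e^(-t) + 3C_2e^(-3t), q(t) = C_2e^(-3t)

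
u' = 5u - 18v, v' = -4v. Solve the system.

Coefficient matrix A = [[5, -18], [0, -4]].
Characteristic polynomial det(A - λI) = λ^2 - λ - 20 = 0.
Eigenvalues λ = -4, 5.
For λ=-4: (A-λI) row 1 is [9, -18], so an eigenvector is (-2, -1).
For λ=5: (A-λI) row 1 is [0, -18], so an eigenvector is (1, 0).
General solution: c_1e^(-4t)(-2,-1) + c_2e^(5t)(1,0).

u(t) = -2c_1e^(-4t) + c_2e^(5t), v(t) = -c_1e^(-4t)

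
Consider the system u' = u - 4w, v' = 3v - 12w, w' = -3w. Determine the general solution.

u(t) = c_1e^(-3t) + c_3e^(t), v(t) = 2c_1e^(-3t) + c_2e^(3t), w(t) = c_1e^(-3t)

Coefficient matrix A = [[1, 0, -4], [0, 3, -12], [0, 0, -3]].
det(A - λI) = 0 gives eigenvalues λ = -3, 3, 1.
For λ=-3: eigenvector (1,2,1).
For λ=3: eigenvector (0,1,0).
For λ=1: eigenvector (1,0,0).
General solution: c_1e^(-3t)(1,2,1) + c_2e^(3t)(0,1,0) + c_3e^(t)(1,0,0).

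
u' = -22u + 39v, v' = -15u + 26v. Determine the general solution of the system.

Coefficient matrix A = [[-22, 39], [-15, 26]].
Characteristic polynomial det(A - λI) = λ^2 - 4λ + 13 = 0.
Eigenvalues λ = 2 ± 3i (complex conjugate pair).
For λ=2+3i: an eigenvector is (3,2) - i(2,1) = (3 - 2i, 2 - i).
A real fundamental pair from Re and Im of e^((2+3i)t)v: X_1 = e^(2t)(cos(3t)·(3,2) + sin(3t)·(2,1)), X_2 = e^(2t)(sin(3t)·(3,2) - cos(3t)·(2,1)).
General solution: C_1X_1 + C_2X_2.

u(t) = 2C_1e^(2t)sin(3t) + 3C_1e^(2t)cos(3t) + 3C_2e^(2t)sin(3t) - 2C_2e^(2t)cos(3t), v(t) = C_1e^(2t)sin(3t) + 2C_1e^(2t)cos(3t) + 2C_2e^(2t)sin(3t) - C_2e^(2t)cos(3t)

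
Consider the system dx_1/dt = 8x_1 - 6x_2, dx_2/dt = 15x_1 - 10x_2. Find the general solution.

x_1(t) = -K_1e^(-t)sin(3t) - K_1e^(-t)cos(3t) - K_2e^(-t)sin(3t) + K_2e^(-t)cos(3t), x_2(t) = -2K_1e^(-t)sin(3t) - K_1e^(-t)cos(3t) - K_2e^(-t)sin(3t) + 2K_2e^(-t)cos(3t)

Coefficient matrix A = [[8, -6], [15, -10]].
Characteristic polynomial det(A - λI) = λ^2 + 2λ + 10 = 0.
Eigenvalues λ = -1 ± 3i (complex conjugate pair).
For λ=-1+3i: an eigenvector is (-1,-1) - i(-1,-2) = (-1 + i, -1 + 2i).
A real fundamental pair from Re and Im of e^((-1+3i)t)v: X_1 = e^(-t)(cos(3t)·(-1,-1) + sin(3t)·(-1,-2)), X_2 = e^(-t)(sin(3t)·(-1,-1) - cos(3t)·(-1,-2)).
General solution: K_1X_1 + K_2X_2.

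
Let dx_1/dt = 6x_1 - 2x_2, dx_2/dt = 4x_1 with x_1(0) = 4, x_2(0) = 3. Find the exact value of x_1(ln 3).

A = [[6,-2],[4,0]]; eigenvalues λ = 2, 4.
Eigenvectors: (-1,-2) for λ=2, (1,1) for λ=4.
From the initial condition, c_1 = 1, c_2 = 5.
x_1(ln 3) = (1)(3^2)(-1) + (5)(3^4)(1) = 396.

396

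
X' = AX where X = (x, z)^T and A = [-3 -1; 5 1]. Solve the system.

x(t) = C_1e^(-t)sin(t) - C_2e^(-t)cos(t), z(t) = -2C_1e^(-t)sin(t) - C_1e^(-t)cos(t) - C_2e^(-t)sin(t) + 2C_2e^(-t)cos(t)

Coefficient matrix A = [[-3, -1], [5, 1]].
Characteristic polynomial det(A - λI) = λ^2 + 2λ + 2 = 0.
Eigenvalues λ = -1 ± i (complex conjugate pair).
For λ=-1+i: an eigenvector is (0,-1) - i(1,-2) = (0 - i, -1 + 2i).
A real fundamental pair from Re and Im of e^((-1+i)t)v: X_1 = e^(-t)(cos(t)·(0,-1) + sin(t)·(1,-2)), X_2 = e^(-t)(sin(t)·(0,-1) - cos(t)·(1,-2)).
General solution: C_1X_1 + C_2X_2.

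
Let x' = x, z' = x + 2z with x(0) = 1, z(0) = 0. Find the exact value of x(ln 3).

3

A = [[1,0],[1,2]]; eigenvalues λ = 2, 1.
Eigenvectors: (0,1) for λ=2, (-1,1) for λ=1.
From the initial condition, c_1 = 1, c_2 = -1.
x(ln 3) = (1)(3^2)(0) + (-1)(3^1)(-1) = 3.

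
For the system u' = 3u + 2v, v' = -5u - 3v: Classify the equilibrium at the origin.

A = [[3,2],[-5,-3]]; det(A-λI) = λ^2 + 1.
λ = 0 ± i: zero real part.

center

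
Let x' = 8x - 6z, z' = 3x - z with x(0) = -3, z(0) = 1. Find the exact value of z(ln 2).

A = [[8,-6],[3,-1]]; eigenvalues λ = 5, 2.
Eigenvectors: (-2,-1) for λ=5, (1,1) for λ=2.
From the initial condition, c_1 = 4, c_2 = 5.
z(ln 2) = (4)(2^5)(-1) + (5)(2^2)(1) = -108.

-108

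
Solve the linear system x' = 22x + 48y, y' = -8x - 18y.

x(t) = -3c_1e^(6t) + 2c_2e^(-2t), y(t) = c_1e^(6t) - c_2e^(-2t)

Coefficient matrix A = [[22, 48], [-8, -18]].
Characteristic polynomial det(A - λI) = λ^2 - 4λ - 12 = 0.
Eigenvalues λ = 6, -2.
For λ=6: (A-λI) row 1 is [16, 48], so an eigenvector is (-3, 1).
For λ=-2: (A-λI) row 1 is [24, 48], so an eigenvector is (2, -1).
General solution: c_1e^(6t)(-3,1) + c_2e^(-2t)(2,-1).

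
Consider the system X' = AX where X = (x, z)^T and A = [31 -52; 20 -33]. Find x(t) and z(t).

Coefficient matrix A = [[31, -52], [20, -33]].
Characteristic polynomial det(A - λI) = λ^2 + 2λ + 17 = 0.
Eigenvalues λ = -1 ± 4i (complex conjugate pair).
For λ=-1+4i: an eigenvector is (3,2) - i(-2,-1) = (3 + 2i, 2 + i).
A real fundamental pair from Re and Im of e^((-1+4i)t)v: X_1 = e^(-t)(cos(4t)·(3,2) + sin(4t)·(-2,-1)), X_2 = e^(-t)(sin(4t)·(3,2) - cos(4t)·(-2,-1)).
General solution: C_1X_1 + C_2X_2.

x(t) = -2C_1e^(-t)sin(4t) + 3C_1e^(-t)cos(4t) + 3C_2e^(-t)sin(4t) + 2C_2e^(-t)cos(4t), z(t) = -C_1e^(-t)sin(4t) + 2C_1e^(-t)cos(4t) + 2C_2e^(-t)sin(4t) + C_2e^(-t)cos(4t)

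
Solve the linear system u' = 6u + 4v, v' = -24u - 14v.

Coefficient matrix A = [[6, 4], [-24, -14]].
Characteristic polynomial det(A - λI) = λ^2 + 8λ + 12 = 0.
Eigenvalues λ = -2, -6.
For λ=-2: (A-λI) row 1 is [8, 4], so an eigenvector is (1, -2).
For λ=-6: (A-λI) row 1 is [12, 4], so an eigenvector is (1, -3).
General solution: K_1e^(-2t)(1,-2) + K_2e^(-6t)(1,-3).

u(t) = K_1e^(-2t) + K_2e^(-6t), v(t) = -2K_1e^(-2t) - 3K_2e^(-6t)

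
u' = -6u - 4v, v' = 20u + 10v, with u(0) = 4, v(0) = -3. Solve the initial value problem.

u(t) = -5e^(2t)sin(4t) + 4e^(2t)cos(4t), v(t) = 14e^(2t)sin(4t) - 3e^(2t)cos(4t)

Coefficient matrix A = [[-6, -4], [20, 10]].
Characteristic polynomial det(A - λI) = λ^2 - 4λ + 20 = 0.
Eigenvalues λ = 2 ± 4i (complex conjugate pair).
For λ=2+4i: an eigenvector is (0,-1) - i(1,-2) = (0 - i, -1 + 2i).
A real fundamental pair from Re and Im of e^((2+4i)t)v: X_1 = e^(2t)(cos(4t)·(0,-1) + sin(4t)·(1,-2)), X_2 = e^(2t)(sin(4t)·(0,-1) - cos(4t)·(1,-2)).
General solution: K_1X_1 + K_2X_2.
Applying u(0)=4, v(0)=-3 gives K_1=-5, K_2=-4.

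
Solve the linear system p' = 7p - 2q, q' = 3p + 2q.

Coefficient matrix A = [[7, -2], [3, 2]].
Characteristic polynomial det(A - λI) = λ^2 - 9λ + 20 = 0.
Eigenvalues λ = 4, 5.
For λ=4: (A-λI) row 1 is [3, -2], so an eigenvector is (2, 3).
For λ=5: (A-λI) row 1 is [2, -2], so an eigenvector is (-1, -1).
General solution: c_1e^(4t)(2,3) + c_2e^(5t)(-1,-1).

p(t) = 2c_1e^(4t) - c_2e^(5t), q(t) = 3c_1e^(4t) - c_2e^(5t)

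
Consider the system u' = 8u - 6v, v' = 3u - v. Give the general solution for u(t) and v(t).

Coefficient matrix A = [[8, -6], [3, -1]].
Characteristic polynomial det(A - λI) = λ^2 - 7λ + 10 = 0.
Eigenvalues λ = 5, 2.
For λ=5: (A-λI) row 1 is [3, -6], so an eigenvector is (2, 1).
For λ=2: (A-λI) row 1 is [6, -6], so an eigenvector is (1, 1).
General solution: K_1e^(5t)(2,1) + K_2e^(2t)(1,1).

u(t) = 2K_1e^(5t) + K_2e^(2t), v(t) = K_1e^(5t) + K_2e^(2t)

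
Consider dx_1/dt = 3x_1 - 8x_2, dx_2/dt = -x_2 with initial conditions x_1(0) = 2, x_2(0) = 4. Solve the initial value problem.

x_1(t) = -6e^(3t) + 8e^(-t), x_2(t) = 4e^(-t)

Coefficient matrix A = [[3, -8], [0, -1]].
Characteristic polynomial det(A - λI) = λ^2 - 2λ - 3 = 0.
Eigenvalues λ = -1, 3.
For λ=-1: (A-λI) row 1 is [4, -8], so an eigenvector is (-2, -1).
For λ=3: (A-λI) row 1 is [0, -8], so an eigenvector is (-1, 0).
General solution: K_1e^(-t)(-2,-1) + K_2e^(3t)(-1,0).
Applying x_1(0)=2, x_2(0)=4 gives K_1=-4, K_2=6.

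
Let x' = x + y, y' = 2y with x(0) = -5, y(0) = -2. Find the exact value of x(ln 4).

A = [[1,1],[0,2]]; eigenvalues λ = 1, 2.
Eigenvectors: (-1,0) for λ=1, (1,1) for λ=2.
From the initial condition, c_1 = 3, c_2 = -2.
x(ln 4) = (3)(4^1)(-1) + (-2)(4^2)(1) = -44.

-44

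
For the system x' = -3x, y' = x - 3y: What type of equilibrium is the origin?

A = [[-3,0],[1,-3]]; det(A-λI) = λ^2 + 6λ + 9.
repeated λ = -3 with a single eigenvector.

stable improper node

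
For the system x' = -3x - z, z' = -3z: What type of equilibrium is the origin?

A = [[-3,-1],[0,-3]]; det(A-λI) = λ^2 + 6λ + 9.
repeated λ = -3 with a single eigenvector.

stable improper node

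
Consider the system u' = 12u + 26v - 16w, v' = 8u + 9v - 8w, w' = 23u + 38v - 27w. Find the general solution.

Coefficient matrix A = [[12, 26, -16], [8, 9, -8], [23, 38, -27]].
det(A - λI) = 0 gives eigenvalues λ = -4, 1, -3.
For λ=-4: eigenvector (1,0,1).
For λ=1: eigenvector (2,1,3).
For λ=-3: eigenvector (4,2,7).
General solution: c_1e^(-4t)(1,0,1) + c_2e^(t)(2,1,3) + c_3e^(-3t)(4,2,7).

u(t) = c_1e^(-4t) + 2c_2e^(t) + 4c_3e^(-3t), v(t) = c_2e^(t) + 2c_3e^(-3t), w(t) = c_1e^(-4t) + 3c_2e^(t) + 7c_3e^(-3t)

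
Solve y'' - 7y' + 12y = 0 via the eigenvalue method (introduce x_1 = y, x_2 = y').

y(t) = c_1e^(4t) + c_2e^(3t)

Let x_1 = y, x_2 = y'. Then x_1' = x_2 and x_2' = -12x_1 + 7x_2.
A = [[0,1],[-12,7]]; det(A-λI) = λ^2 - 7λ + 12.
Eigenvalues λ = 4, 3 with eigenvectors (1,4), (1,3).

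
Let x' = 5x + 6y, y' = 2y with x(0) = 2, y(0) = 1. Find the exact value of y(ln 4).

16

A = [[5,6],[0,2]]; eigenvalues λ = 5, 2.
Eigenvectors: (1,0) for λ=5, (2,-1) for λ=2.
From the initial condition, c_1 = 4, c_2 = -1.
y(ln 4) = (4)(4^5)(0) + (-1)(4^2)(-1) = 16.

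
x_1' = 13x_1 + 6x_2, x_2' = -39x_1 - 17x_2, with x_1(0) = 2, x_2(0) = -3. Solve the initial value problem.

Coefficient matrix A = [[13, 6], [-39, -17]].
Characteristic polynomial det(A - λI) = λ^2 + 4λ + 13 = 0.
Eigenvalues λ = -2 ± 3i (complex conjugate pair).
For λ=-2+3i: an eigenvector is (1,-2) - i(1,-3) = (1 - i, -2 + 3i).
A real fundamental pair from Re and Im of e^((-2+3i)t)v: X_1 = e^(-2t)(cos(3t)·(1,-2) + sin(3t)·(1,-3)), X_2 = e^(-2t)(sin(3t)·(1,-2) - cos(3t)·(1,-3)).
General solution: c_1X_1 + c_2X_2.
Applying x_1(0)=2, x_2(0)=-3 gives c_1=3, c_2=1.

x_1(t) = 4e^(-2t)sin(3t) + 2e^(-2t)cos(3t), x_2(t) = -11e^(-2t)sin(3t) - 3e^(-2t)cos(3t)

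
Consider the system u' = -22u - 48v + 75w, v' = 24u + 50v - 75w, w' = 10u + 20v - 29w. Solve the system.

u(t) = -5C_1e^(-4t) + 2C_2e^(2t) - 3C_3e^(t), v(t) = 5C_1e^(-4t) - C_2e^(2t) + 3C_3e^(t), w(t) = 2C_1e^(-4t) + C_3e^(t)

Coefficient matrix A = [[-22, -48, 75], [24, 50, -75], [10, 20, -29]].
det(A - λI) = 0 gives eigenvalues λ = -4, 2, 1.
For λ=-4: eigenvector (-5,5,2).
For λ=2: eigenvector (2,-1,0).
For λ=1: eigenvector (-3,3,1).
General solution: C_1e^(-4t)(-5,5,2) + C_2e^(2t)(2,-1,0) + C_3e^(t)(-3,3,1).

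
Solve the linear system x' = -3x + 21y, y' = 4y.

Coefficient matrix A = [[-3, 21], [0, 4]].
Characteristic polynomial det(A - λI) = λ^2 - λ - 12 = 0.
Eigenvalues λ = 4, -3.
For λ=4: (A-λI) row 1 is [-7, 21], so an eigenvector is (-3, -1).
For λ=-3: (A-λI) row 1 is [0, 21], so an eigenvector is (1, 0).
General solution: c_1e^(4t)(-3,-1) + c_2e^(-3t)(1,0).

x(t) = -3c_1e^(4t) + c_2e^(-3t), y(t) = -c_1e^(4t)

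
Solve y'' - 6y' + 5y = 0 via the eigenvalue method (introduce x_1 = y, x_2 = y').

Let x_1 = y, x_2 = y'. Then x_1' = x_2 and x_2' = -5x_1 + 6x_2.
A = [[0,1],[-5,6]]; det(A-λI) = λ^2 - 6λ + 5.
Eigenvalues λ = 5, 1 with eigenvectors (1,5), (1,1).

y(t) = C_1e^(5t) + C_2e^(t)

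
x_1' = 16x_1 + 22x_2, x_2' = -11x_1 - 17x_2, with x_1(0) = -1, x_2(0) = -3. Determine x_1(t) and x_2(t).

x_1(t) = -8e^(5t) + 7e^(-6t), x_2(t) = 4e^(5t) - 7e^(-6t)

Coefficient matrix A = [[16, 22], [-11, -17]].
Characteristic polynomial det(A - λI) = λ^2 + λ - 30 = 0.
Eigenvalues λ = 5, -6.
For λ=5: (A-λI) row 1 is [11, 22], so an eigenvector is (-2, 1).
For λ=-6: (A-λI) row 1 is [22, 22], so an eigenvector is (-1, 1).
General solution: C_1e^(5t)(-2,1) + C_2e^(-6t)(-1,1).
Applying x_1(0)=-1, x_2(0)=-3 gives C_1=4, C_2=-7.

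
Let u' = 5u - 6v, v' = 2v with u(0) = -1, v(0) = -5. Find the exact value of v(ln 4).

-80

A = [[5,-6],[0,2]]; eigenvalues λ = 5, 2.
Eigenvectors: (-1,0) for λ=5, (2,1) for λ=2.
From the initial condition, c_1 = -9, c_2 = -5.
v(ln 4) = (-9)(4^5)(0) + (-5)(4^2)(1) = -80.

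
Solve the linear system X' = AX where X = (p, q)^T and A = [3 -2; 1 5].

Coefficient matrix A = [[3, -2], [1, 5]].
Characteristic polynomial det(A - λI) = λ^2 - 8λ + 17 = 0.
Eigenvalues λ = 4 ± i (complex conjugate pair).
For λ=4+i: an eigenvector is (1,0) - i(-1,1) = (1 + i, 0 - i).
A real fundamental pair from Re and Im of e^((4+i)t)v: X_1 = e^(4t)(cos(t)·(1,0) + sin(t)·(-1,1)), X_2 = e^(4t)(sin(t)·(1,0) - cos(t)·(-1,1)).
General solution: c_1X_1 + c_2X_2.

p(t) = -c_1e^(4t)sin(t) + c_1e^(4t)cos(t) + c_2e^(4t)sin(t) + c_2e^(4t)cos(t), q(t) = c_1e^(4t)sin(t) - c_2e^(4t)cos(t)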